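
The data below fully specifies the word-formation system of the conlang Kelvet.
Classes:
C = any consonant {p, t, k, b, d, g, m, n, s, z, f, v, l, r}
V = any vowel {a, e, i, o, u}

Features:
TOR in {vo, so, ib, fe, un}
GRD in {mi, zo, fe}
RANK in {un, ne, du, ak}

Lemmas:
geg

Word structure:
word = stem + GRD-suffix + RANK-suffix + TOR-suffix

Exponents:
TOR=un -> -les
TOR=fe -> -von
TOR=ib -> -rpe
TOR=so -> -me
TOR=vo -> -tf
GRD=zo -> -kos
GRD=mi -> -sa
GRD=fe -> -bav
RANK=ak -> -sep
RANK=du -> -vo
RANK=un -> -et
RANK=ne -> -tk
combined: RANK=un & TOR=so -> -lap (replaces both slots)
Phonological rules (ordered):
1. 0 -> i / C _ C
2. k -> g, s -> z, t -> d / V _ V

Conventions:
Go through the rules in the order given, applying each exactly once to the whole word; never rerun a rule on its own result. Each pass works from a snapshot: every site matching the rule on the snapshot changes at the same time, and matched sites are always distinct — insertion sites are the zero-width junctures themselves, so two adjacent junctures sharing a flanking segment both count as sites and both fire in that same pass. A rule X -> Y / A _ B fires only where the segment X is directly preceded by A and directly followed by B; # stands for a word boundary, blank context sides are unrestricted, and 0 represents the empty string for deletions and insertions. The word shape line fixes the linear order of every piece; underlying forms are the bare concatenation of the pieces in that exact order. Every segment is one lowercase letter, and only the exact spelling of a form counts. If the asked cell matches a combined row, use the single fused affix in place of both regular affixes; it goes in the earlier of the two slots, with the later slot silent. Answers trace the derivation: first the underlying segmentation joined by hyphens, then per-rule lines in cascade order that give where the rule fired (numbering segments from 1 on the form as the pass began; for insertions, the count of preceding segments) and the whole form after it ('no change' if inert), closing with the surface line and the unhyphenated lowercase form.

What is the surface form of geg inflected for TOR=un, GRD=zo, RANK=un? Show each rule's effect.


underlying: geg-kos-et-les
1. 0 -> i / C _ C: inserts after position(s) 3, 8: gegikosetiles
2. k -> g, s -> z, t -> d / V _ V: fires at position(s) 5, 7, 9: gegigozediles
surface: gegigozediles


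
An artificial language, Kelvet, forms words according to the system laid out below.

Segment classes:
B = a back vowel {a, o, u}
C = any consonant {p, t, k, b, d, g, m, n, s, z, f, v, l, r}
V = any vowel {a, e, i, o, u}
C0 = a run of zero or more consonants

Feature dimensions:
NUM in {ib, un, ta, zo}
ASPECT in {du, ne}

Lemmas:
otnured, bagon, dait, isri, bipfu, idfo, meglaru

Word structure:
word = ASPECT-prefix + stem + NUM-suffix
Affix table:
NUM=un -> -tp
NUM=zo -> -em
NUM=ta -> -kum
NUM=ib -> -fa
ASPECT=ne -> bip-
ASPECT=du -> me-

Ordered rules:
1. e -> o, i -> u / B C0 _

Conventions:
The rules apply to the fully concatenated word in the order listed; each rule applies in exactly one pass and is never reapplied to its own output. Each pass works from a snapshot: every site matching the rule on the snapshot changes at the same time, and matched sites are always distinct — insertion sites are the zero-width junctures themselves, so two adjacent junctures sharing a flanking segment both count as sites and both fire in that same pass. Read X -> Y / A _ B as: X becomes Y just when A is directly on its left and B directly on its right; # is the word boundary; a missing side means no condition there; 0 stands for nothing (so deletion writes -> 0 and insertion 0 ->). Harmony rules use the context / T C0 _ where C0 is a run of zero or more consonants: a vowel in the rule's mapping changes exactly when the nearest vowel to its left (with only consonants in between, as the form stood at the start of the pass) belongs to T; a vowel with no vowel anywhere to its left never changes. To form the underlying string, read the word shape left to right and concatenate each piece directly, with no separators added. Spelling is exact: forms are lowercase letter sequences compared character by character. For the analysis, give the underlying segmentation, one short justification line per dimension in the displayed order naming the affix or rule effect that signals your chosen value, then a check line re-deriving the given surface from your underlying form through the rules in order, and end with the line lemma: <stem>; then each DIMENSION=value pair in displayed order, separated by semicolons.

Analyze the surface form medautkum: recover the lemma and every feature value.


underlying: me-dait-kum
NUM=ta - signalled by the affix -kum
ASPECT=du - signalled by the affix me-
check: medaitkum -> medautkum
lemma: dait; NUM=ta; ASPECT=du


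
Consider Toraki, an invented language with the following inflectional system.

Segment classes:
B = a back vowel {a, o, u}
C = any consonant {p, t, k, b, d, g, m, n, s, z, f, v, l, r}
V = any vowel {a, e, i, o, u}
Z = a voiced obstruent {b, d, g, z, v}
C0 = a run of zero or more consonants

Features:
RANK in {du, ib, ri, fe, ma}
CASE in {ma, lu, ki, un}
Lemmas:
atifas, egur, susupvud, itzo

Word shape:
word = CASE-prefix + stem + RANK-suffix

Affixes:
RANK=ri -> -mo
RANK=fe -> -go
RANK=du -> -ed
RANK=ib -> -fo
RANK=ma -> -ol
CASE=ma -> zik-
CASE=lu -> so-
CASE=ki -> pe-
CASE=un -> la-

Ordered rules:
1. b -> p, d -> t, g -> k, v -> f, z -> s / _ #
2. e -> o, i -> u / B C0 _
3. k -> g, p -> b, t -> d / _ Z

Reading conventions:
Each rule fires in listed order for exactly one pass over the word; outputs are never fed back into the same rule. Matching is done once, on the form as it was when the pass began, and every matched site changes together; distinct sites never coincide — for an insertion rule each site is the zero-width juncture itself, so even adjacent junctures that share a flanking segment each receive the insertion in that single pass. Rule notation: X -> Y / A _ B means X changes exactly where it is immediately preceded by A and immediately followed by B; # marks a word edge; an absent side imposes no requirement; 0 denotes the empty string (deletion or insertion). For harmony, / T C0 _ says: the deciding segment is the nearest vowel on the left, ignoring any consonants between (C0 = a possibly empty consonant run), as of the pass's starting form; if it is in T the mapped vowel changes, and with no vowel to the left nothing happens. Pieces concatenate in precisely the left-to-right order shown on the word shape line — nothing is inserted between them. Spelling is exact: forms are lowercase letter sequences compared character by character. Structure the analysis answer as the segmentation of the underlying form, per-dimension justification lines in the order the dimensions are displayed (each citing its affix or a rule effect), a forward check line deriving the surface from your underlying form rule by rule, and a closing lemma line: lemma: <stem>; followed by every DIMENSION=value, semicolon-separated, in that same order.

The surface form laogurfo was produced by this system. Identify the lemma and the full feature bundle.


underlying: la-egur-fo
RANK=ib - signalled by the affix -fo
CASE=un - signalled by the affix la-
check: laegurfo -> laegurfo -> laogurfo -> laogurfo
lemma: egur; RANK=ib; CASE=un


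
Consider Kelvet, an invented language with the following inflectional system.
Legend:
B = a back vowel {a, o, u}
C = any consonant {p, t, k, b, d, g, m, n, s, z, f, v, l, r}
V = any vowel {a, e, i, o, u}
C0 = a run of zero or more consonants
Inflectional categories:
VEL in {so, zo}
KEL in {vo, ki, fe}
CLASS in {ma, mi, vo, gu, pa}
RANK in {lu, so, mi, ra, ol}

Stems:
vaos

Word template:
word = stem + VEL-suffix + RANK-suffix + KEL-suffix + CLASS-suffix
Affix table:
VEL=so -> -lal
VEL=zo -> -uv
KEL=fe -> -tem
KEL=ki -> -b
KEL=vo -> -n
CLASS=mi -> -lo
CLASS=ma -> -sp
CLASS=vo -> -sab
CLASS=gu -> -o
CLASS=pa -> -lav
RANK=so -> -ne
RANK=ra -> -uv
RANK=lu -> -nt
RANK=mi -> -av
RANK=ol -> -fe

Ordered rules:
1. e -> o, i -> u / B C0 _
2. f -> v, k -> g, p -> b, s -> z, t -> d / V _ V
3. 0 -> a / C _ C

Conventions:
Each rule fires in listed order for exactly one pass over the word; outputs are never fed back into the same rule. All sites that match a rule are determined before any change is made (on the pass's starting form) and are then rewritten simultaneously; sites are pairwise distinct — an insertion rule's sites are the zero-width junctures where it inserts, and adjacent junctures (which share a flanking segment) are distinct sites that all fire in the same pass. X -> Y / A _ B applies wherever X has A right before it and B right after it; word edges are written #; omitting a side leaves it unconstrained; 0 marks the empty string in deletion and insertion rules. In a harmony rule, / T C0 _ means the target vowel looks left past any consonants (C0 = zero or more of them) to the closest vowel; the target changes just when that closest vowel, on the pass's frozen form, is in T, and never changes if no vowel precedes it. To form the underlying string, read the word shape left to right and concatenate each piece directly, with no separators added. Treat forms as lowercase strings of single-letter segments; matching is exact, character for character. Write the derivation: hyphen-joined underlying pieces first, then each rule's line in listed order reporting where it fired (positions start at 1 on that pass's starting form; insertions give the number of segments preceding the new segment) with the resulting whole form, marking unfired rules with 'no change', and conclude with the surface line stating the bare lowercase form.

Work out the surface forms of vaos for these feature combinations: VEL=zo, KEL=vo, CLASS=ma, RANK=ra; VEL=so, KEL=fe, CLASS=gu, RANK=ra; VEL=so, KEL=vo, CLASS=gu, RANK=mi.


cell VEL=zo, KEL=vo, CLASS=ma, RANK=ra:
underlying: vaos-uv-uv-n-sp
1. e -> o, i -> u / B C0 _: no change
2. f -> v, k -> g, p -> b, s -> z, t -> d / V _ V: fires at position(s) 4: vaozuvuvnsp
3. 0 -> a / C _ C: inserts after position(s) 8, 9, 10: vaozuvuvanasap
surface: vaozuvuvanasap

cell VEL=so, KEL=fe, CLASS=gu, RANK=ra:
underlying: vaos-lal-uv-tem-o
1. e -> o, i -> u / B C0 _: fires at position(s) 11: vaoslaluvtomo
2. f -> v, k -> g, p -> b, s -> z, t -> d / V _ V: no change
3. 0 -> a / C _ C: inserts after position(s) 4, 9: vaosalaluvatomo
surface: vaosalaluvatomo

cell VEL=so, KEL=vo, CLASS=gu, RANK=mi:
underlying: vaos-lal-av-n-o
1. e -> o, i -> u / B C0 _: no change
2. f -> v, k -> g, p -> b, s -> z, t -> d / V _ V: no change
3. 0 -> a / C _ C: inserts after position(s) 4, 9: vaosalalavano
surface: vaosalalavano


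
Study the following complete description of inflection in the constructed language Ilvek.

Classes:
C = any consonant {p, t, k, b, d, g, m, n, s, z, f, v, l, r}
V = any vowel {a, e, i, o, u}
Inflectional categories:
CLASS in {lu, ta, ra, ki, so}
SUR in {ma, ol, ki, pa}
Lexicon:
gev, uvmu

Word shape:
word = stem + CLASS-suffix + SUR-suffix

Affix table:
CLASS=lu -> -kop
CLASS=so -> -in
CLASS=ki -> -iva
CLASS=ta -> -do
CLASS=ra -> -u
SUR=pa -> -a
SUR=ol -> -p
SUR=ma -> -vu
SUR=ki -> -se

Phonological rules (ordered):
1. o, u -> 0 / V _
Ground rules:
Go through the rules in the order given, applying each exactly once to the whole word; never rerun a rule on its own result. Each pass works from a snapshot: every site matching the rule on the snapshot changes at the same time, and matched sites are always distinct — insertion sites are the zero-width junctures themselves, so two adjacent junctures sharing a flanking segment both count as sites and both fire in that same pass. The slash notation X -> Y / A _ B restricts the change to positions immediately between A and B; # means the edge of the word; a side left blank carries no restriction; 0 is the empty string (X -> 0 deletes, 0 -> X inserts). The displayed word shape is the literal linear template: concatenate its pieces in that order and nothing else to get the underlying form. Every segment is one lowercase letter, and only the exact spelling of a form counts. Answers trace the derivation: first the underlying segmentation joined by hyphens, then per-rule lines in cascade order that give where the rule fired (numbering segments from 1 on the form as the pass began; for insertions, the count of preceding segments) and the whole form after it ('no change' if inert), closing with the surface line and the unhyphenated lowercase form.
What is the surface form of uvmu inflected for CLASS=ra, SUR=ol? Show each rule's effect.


underlying: uvmu-u-p
1. o, u -> 0 / V _: fires at position(s) 5: uvmup
surface: uvmup


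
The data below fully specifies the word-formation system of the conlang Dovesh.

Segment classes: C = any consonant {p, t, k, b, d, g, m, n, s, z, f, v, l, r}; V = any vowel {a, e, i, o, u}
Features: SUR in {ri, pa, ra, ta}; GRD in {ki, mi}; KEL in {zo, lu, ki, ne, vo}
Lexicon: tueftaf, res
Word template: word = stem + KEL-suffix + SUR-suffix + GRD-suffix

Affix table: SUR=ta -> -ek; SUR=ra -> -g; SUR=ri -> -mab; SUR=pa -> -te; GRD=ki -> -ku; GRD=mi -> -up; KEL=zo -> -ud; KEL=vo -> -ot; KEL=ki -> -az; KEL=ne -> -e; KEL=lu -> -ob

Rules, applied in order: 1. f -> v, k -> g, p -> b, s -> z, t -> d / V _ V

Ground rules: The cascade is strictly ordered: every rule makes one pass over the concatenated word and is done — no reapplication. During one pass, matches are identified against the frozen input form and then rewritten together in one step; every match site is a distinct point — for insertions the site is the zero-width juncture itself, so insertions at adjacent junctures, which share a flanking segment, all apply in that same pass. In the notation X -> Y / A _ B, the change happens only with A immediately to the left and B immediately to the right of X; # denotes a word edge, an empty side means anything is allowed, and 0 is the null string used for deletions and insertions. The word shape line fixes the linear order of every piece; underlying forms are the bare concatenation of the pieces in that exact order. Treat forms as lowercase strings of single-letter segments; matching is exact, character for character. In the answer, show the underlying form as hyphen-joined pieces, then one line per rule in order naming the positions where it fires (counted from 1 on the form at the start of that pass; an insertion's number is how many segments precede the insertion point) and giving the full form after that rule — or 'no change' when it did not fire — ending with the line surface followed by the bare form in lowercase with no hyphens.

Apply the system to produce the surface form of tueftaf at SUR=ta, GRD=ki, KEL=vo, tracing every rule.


underlying: tueftaf-ot-ek-ku
1. f -> v, k -> g, p -> b, s -> z, t -> d / V _ V: fires at position(s) 7, 9: tueftavodekku
surface: tueftavodekku


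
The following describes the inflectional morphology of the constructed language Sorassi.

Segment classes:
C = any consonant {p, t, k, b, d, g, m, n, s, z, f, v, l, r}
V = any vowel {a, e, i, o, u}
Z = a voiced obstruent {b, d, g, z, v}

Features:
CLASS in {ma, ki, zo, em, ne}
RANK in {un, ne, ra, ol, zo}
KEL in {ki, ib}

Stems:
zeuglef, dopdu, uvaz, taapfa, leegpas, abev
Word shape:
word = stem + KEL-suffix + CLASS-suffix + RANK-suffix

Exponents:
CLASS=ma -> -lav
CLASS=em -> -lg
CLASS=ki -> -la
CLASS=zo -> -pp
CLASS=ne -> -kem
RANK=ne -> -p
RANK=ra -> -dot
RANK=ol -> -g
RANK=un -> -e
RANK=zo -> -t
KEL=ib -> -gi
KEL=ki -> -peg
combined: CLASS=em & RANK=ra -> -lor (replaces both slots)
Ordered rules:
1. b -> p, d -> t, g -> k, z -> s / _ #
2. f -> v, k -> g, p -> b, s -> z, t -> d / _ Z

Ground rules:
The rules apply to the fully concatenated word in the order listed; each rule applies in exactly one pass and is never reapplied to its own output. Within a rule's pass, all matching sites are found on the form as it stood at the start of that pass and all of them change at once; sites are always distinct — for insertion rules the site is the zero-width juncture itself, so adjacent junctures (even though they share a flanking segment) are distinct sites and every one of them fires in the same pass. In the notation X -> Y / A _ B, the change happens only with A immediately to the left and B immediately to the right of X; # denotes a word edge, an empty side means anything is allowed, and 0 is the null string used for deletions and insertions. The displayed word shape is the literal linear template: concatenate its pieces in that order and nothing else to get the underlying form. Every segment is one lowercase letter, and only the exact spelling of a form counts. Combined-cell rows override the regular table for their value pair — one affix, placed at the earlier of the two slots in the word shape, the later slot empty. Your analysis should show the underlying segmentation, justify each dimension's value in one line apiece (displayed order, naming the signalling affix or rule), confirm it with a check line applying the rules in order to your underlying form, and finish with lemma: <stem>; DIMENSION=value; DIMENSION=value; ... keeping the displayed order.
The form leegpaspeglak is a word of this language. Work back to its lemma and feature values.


underlying: leegpas-peg-la-g
CLASS=ki - signalled by the affix -la
RANK=ol - signalled by the affix -g
KEL=ki - signalled by the affix -peg
check: leegpaspeglag -> leegpaspeglak -> leegpaspeglak
lemma: leegpas; CLASS=ki; RANK=ol; KEL=ki


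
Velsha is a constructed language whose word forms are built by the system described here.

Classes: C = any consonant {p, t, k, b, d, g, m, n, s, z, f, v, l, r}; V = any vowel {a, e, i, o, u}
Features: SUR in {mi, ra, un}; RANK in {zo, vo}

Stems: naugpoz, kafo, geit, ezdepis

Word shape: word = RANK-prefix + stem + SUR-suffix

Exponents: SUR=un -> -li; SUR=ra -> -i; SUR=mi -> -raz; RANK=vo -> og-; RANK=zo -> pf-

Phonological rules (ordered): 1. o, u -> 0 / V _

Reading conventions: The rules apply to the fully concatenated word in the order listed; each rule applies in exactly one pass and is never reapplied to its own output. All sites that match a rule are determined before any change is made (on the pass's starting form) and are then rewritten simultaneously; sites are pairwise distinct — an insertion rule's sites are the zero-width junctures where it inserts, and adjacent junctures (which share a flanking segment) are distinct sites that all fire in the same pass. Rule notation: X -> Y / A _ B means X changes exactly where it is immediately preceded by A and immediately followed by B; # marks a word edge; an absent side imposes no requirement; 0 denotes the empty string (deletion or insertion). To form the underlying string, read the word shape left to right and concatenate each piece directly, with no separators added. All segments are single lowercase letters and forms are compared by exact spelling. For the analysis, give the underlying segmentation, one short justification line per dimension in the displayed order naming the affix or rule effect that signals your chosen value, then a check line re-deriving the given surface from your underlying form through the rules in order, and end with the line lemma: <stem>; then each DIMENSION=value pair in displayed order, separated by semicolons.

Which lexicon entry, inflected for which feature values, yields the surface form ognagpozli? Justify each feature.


underlying: og-naugpoz-li
SUR=un - signalled by the affix -li
RANK=vo - signalled by the affix og-
check: ognaugpozli -> ognagpozli
lemma: naugpoz; SUR=un; RANK=vo


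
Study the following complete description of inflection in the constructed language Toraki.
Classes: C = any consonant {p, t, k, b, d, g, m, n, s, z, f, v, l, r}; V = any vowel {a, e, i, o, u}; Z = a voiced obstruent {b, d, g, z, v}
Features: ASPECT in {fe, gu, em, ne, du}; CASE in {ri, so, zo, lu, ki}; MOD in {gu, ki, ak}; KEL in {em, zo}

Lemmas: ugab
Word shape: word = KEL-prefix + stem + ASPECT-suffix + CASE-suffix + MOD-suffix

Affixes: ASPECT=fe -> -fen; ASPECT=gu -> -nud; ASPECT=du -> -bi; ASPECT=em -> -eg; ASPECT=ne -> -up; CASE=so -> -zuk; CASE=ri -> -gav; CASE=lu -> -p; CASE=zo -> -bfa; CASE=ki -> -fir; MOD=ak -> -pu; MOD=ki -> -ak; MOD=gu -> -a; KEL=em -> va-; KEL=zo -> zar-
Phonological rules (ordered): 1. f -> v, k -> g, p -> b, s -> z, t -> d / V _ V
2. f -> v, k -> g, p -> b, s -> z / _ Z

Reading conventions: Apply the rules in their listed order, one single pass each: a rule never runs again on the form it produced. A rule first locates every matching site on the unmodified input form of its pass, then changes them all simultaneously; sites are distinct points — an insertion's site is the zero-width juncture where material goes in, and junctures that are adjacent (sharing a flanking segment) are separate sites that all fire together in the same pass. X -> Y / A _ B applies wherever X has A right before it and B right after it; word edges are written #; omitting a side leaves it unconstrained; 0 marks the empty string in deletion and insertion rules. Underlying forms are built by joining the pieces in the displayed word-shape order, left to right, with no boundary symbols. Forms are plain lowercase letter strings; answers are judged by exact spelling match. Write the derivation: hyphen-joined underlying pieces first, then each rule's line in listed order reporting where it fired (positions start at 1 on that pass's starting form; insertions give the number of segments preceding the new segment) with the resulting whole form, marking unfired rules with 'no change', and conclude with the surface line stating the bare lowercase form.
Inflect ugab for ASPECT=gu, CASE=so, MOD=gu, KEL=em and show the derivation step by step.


underlying: va-ugab-nud-zuk-a
1. f -> v, k -> g, p -> b, s -> z, t -> d / V _ V: fires at position(s) 12: vaugabnudzuga
2. f -> v, k -> g, p -> b, s -> z / _ Z: no change
surface: vaugabnudzuga


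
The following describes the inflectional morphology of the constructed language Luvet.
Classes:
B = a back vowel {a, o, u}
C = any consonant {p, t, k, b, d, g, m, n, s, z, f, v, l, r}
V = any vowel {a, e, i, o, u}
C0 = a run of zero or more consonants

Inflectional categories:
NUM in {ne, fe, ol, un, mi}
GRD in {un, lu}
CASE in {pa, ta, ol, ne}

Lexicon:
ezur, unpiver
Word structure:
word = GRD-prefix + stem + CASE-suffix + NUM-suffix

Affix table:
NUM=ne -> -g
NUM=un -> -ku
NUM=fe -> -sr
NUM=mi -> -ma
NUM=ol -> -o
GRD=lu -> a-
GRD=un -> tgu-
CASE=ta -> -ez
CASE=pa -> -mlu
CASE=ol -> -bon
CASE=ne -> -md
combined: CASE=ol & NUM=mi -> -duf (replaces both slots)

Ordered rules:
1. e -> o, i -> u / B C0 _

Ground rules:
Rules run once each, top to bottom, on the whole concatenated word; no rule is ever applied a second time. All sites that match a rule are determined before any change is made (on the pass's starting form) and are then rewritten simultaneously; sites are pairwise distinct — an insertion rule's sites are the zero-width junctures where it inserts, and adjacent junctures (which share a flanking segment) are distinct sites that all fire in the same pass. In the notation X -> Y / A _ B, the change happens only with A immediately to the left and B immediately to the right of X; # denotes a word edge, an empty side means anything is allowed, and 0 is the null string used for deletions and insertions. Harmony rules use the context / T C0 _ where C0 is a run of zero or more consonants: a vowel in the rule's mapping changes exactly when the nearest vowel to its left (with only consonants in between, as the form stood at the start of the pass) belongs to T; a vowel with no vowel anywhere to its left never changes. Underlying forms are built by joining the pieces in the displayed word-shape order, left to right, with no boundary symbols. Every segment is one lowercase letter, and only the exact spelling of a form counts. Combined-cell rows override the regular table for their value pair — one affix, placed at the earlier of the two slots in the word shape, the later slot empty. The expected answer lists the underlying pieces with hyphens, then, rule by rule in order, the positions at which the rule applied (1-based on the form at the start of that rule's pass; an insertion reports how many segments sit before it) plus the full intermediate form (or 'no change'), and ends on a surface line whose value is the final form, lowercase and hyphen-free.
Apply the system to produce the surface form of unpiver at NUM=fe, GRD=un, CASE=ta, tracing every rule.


underlying: tgu-unpiver-ez-sr
1. e -> o, i -> u / B C0 _: fires at position(s) 7: tguunpuverezsr
surface: tguunpuverezsr


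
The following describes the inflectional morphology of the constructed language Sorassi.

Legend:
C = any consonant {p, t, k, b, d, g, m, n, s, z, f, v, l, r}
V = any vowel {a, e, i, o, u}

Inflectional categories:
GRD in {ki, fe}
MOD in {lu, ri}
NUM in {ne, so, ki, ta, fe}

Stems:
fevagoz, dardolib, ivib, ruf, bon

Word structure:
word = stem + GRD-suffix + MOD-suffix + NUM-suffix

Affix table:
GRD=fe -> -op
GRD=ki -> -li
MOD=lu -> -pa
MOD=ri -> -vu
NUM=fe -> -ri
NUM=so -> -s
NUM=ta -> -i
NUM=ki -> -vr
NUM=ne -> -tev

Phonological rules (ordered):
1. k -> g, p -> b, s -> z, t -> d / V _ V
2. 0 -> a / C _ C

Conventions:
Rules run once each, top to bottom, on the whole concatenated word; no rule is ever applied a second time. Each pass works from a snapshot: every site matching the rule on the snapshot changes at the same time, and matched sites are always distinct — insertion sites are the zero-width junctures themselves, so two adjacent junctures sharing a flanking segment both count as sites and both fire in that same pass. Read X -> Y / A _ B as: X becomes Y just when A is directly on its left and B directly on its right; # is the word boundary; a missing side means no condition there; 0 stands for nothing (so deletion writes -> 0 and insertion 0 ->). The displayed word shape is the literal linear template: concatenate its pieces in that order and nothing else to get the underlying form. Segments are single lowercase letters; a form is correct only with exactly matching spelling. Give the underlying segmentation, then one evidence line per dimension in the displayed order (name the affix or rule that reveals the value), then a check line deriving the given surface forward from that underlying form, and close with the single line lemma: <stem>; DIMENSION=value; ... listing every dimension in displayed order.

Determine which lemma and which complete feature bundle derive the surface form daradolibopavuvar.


underlying: dardolib-op-vu-vr
GRD=fe - signalled by the affix -op
MOD=ri - signalled by the affix -vu
NUM=ki - signalled by the affix -vr
check: dardolibopvuvr -> dardolibopvuvr -> daradolibopavuvar
lemma: dardolib; GRD=fe; MOD=ri; NUM=ki


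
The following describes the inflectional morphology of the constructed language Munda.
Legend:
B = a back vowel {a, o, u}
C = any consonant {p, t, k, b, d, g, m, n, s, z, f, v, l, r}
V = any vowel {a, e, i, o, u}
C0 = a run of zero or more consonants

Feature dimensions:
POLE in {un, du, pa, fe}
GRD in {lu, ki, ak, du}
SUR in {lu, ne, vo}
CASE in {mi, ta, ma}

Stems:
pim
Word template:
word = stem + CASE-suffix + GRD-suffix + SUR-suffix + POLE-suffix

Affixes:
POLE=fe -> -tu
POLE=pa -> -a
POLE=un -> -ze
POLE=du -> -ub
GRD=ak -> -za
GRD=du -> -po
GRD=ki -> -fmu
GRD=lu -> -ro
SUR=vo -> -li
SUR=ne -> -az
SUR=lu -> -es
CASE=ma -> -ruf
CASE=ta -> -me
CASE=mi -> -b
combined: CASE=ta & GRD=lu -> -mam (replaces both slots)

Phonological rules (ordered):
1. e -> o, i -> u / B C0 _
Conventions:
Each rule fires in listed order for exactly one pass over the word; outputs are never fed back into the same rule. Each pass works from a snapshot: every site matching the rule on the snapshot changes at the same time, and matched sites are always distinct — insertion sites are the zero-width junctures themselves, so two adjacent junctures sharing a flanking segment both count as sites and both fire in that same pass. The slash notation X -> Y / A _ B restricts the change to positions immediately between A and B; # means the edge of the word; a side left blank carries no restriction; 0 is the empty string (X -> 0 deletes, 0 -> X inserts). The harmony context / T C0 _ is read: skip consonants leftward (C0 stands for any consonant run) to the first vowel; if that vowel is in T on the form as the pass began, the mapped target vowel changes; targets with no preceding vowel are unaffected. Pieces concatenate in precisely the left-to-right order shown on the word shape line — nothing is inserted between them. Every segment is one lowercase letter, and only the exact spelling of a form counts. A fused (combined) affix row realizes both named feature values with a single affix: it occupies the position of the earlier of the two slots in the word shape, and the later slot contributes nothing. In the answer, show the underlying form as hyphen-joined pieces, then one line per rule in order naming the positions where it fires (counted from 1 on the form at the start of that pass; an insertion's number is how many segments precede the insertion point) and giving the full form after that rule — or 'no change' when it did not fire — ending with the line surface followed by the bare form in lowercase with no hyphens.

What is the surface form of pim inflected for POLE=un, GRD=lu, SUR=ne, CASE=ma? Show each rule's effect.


underlying: pim-ruf-ro-az-ze
1. e -> o, i -> u / B C0 _: fires at position(s) 12: pimrufroazzo
surface: pimrufroazzo


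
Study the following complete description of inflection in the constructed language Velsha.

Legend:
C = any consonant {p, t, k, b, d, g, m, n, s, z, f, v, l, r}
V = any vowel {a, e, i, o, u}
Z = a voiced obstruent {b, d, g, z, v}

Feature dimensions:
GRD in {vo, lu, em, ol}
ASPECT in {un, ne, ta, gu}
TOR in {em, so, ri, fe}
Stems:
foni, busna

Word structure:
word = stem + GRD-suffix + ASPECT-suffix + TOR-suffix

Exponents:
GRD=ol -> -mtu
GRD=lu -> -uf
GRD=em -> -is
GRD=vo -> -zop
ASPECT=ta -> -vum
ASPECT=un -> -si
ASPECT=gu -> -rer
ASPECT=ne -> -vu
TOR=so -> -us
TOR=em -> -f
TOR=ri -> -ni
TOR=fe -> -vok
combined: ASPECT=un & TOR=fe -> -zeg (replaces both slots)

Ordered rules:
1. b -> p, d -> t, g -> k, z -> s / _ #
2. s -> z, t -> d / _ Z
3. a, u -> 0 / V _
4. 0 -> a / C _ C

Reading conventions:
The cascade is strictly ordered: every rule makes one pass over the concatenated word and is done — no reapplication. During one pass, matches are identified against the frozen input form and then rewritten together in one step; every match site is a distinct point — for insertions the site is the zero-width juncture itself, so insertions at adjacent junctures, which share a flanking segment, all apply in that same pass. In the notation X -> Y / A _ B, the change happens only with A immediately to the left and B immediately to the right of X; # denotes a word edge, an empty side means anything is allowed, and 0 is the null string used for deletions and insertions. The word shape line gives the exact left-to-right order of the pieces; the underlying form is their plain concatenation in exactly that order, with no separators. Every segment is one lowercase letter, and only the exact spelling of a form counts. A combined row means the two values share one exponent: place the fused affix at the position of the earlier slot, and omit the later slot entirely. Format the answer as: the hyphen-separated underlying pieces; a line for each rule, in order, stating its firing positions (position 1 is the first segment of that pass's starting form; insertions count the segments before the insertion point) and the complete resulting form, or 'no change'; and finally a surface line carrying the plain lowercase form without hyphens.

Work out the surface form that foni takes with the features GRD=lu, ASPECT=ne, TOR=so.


underlying: foni-uf-vu-us
1. b -> p, d -> t, g -> k, z -> s / _ #: no change
2. s -> z, t -> d / _ Z: no change
3. a, u -> 0 / V _: fires at position(s) 5, 9: fonifvus
4. 0 -> a / C _ C: inserts after position(s) 5: fonifavus
surface: fonifavus


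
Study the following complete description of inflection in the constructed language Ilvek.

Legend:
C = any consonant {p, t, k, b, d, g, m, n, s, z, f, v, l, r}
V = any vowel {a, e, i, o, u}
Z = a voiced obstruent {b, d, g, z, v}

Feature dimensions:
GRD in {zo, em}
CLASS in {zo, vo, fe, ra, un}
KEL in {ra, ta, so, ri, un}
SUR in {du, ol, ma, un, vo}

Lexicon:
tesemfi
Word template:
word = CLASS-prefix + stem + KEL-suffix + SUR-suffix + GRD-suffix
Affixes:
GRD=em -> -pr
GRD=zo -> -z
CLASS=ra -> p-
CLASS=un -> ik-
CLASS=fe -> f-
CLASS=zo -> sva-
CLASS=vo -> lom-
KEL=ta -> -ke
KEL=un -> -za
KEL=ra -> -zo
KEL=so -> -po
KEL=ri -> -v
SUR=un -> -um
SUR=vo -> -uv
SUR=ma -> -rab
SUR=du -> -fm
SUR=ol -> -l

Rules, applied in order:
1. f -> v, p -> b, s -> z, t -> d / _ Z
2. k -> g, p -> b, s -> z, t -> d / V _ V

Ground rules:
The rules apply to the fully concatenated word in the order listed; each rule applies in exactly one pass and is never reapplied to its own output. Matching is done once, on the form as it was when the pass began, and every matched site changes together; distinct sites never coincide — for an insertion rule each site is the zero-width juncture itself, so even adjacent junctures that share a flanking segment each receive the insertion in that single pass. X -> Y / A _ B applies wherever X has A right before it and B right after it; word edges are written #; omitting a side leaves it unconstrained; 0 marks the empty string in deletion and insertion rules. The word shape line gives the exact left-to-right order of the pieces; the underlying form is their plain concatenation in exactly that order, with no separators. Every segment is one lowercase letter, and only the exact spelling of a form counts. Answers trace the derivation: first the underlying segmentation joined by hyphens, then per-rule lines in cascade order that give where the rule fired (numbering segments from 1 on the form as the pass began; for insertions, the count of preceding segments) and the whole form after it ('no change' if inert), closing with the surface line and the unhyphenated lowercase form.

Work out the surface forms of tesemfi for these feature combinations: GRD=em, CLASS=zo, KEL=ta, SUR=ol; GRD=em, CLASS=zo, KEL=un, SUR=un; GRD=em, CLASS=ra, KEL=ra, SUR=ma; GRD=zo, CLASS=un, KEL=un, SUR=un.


cell GRD=em, CLASS=zo, KEL=ta, SUR=ol:
underlying: sva-tesemfi-ke-l-pr
1. f -> v, p -> b, s -> z, t -> d / _ Z: fires at position(s) 1: zvatesemfikelpr
2. k -> g, p -> b, s -> z, t -> d / V _ V: fires at position(s) 4, 6, 11: zvadezemfigelpr
surface: zvadezemfigelpr

cell GRD=em, CLASS=zo, KEL=un, SUR=un:
underlying: sva-tesemfi-za-um-pr
1. f -> v, p -> b, s -> z, t -> d / _ Z: fires at position(s) 1: zvatesemfizaumpr
2. k -> g, p -> b, s -> z, t -> d / V _ V: fires at position(s) 4, 6: zvadezemfizaumpr
surface: zvadezemfizaumpr

cell GRD=em, CLASS=ra, KEL=ra, SUR=ma:
underlying: p-tesemfi-zo-rab-pr
1. f -> v, p -> b, s -> z, t -> d / _ Z: no change
2. k -> g, p -> b, s -> z, t -> d / V _ V: fires at position(s) 4: ptezemfizorabpr
surface: ptezemfizorabpr

cell GRD=zo, CLASS=un, KEL=un, SUR=un:
underlying: ik-tesemfi-za-um-z
1. f -> v, p -> b, s -> z, t -> d / _ Z: no change
2. k -> g, p -> b, s -> z, t -> d / V _ V: fires at position(s) 5: iktezemfizaumz
surface: iktezemfizaumz


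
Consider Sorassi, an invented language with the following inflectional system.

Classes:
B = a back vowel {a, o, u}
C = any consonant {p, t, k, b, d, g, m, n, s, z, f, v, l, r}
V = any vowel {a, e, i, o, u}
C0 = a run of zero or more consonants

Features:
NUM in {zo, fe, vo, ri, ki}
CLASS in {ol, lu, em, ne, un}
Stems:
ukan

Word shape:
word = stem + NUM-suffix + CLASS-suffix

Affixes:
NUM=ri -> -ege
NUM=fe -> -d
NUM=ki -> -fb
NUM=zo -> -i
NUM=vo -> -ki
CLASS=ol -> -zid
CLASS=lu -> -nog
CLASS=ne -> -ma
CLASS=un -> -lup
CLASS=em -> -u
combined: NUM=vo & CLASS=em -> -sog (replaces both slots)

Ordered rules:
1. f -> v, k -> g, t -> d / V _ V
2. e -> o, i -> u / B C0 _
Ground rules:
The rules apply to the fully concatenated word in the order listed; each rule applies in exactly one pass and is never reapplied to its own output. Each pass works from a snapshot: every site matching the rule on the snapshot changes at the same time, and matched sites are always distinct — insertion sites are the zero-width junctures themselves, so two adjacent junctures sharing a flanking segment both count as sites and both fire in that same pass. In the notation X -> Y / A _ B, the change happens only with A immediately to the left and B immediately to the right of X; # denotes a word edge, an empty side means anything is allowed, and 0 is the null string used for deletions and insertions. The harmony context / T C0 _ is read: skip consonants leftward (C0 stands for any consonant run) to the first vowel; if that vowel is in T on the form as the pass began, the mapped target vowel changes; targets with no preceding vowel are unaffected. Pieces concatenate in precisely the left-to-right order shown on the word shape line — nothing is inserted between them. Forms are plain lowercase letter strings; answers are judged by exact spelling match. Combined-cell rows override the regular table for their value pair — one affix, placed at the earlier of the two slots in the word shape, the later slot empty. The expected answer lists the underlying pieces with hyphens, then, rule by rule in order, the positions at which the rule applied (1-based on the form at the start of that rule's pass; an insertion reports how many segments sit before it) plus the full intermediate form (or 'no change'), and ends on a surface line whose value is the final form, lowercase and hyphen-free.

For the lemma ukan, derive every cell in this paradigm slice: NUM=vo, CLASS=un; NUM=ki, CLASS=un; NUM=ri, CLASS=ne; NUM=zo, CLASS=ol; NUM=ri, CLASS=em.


cell NUM=vo, CLASS=un:
underlying: ukan-ki-lup
1. f -> v, k -> g, t -> d / V _ V: fires at position(s) 2: ugankilup
2. e -> o, i -> u / B C0 _: fires at position(s) 6: ugankulup
surface: ugankulup

cell NUM=ki, CLASS=un:
underlying: ukan-fb-lup
1. f -> v, k -> g, t -> d / V _ V: fires at position(s) 2: uganfblup
2. e -> o, i -> u / B C0 _: no change
surface: uganfblup

cell NUM=ri, CLASS=ne:
underlying: ukan-ege-ma
1. f -> v, k -> g, t -> d / V _ V: fires at position(s) 2: uganegema
2. e -> o, i -> u / B C0 _: fires at position(s) 5: uganogema
surface: uganogema

cell NUM=zo, CLASS=ol:
underlying: ukan-i-zid
1. f -> v, k -> g, t -> d / V _ V: fires at position(s) 2: uganizid
2. e -> o, i -> u / B C0 _: fires at position(s) 5: uganuzid
surface: uganuzid

cell NUM=ri, CLASS=em:
underlying: ukan-ege-u
1. f -> v, k -> g, t -> d / V _ V: fires at position(s) 2: uganegeu
2. e -> o, i -> u / B C0 _: fires at position(s) 5: uganogeu
surface: uganogeu


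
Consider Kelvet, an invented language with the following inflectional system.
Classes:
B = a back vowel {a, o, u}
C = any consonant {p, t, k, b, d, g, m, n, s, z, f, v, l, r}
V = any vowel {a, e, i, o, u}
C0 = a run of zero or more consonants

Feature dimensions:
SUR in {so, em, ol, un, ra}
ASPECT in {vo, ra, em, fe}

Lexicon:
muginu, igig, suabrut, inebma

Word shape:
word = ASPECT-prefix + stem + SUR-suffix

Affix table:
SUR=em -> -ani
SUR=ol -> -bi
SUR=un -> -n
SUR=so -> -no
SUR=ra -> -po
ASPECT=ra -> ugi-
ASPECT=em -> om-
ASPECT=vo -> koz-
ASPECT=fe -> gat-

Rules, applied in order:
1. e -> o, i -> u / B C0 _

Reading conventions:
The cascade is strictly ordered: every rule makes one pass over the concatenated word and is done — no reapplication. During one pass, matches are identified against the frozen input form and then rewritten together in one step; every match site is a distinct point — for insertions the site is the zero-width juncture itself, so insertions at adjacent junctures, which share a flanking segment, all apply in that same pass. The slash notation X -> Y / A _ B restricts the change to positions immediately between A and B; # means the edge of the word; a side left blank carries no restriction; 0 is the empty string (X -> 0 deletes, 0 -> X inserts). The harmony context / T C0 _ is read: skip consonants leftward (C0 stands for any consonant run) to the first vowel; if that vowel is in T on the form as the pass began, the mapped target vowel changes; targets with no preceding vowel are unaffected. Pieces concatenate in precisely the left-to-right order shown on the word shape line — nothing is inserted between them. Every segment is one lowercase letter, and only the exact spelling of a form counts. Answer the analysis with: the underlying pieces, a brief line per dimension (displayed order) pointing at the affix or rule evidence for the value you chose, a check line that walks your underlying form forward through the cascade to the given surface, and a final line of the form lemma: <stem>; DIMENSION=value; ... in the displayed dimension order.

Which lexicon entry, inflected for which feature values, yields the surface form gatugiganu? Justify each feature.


underlying: gat-igig-ani
SUR=em - signalled by the affix -ani
ASPECT=fe - signalled by the affix gat-
check: gatigigani -> gatugiganu
lemma: igig; SUR=em; ASPECT=fe
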